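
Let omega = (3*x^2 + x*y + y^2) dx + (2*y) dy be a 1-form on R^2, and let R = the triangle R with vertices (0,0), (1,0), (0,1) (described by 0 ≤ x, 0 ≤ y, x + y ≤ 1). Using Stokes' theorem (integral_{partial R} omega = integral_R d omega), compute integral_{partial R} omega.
integral_(partial R) omega = -1/2

Stokes: integral_partial_R omega = integral_R d omega with d omega = (∂Q/∂x - ∂P/∂y) dx ∧ dy.
  ∂Q/∂x = 0
  ∂P/∂y = x + 2*y
  integrand = ∂Q/∂x - ∂P/∂y = -x - 2*y.
Integrating over R: integral_0^1 integral_0^{1-x} (-x - 2*y) dy dx = -1/2.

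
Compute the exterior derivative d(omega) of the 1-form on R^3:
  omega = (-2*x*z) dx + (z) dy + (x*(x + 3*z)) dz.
d(omega) = (4*x + 3*z) dx ∧ dz + (-1) dy ∧ dz

For a 1-form omega = sum_i f_i dx_i, the exterior derivative is
  d(omega) = sum_{i < j} (∂f_j/∂x_i - ∂f_i/∂x_j) dx_i ∧ dx_j.
  coefficient of dx ∧ dz: ∂f_3/∂x - ∂f_1/∂z = ∂(x*(x + 3*z))/∂x - ∂(-2*x*z)/∂z = 4*x + 3*z
  coefficient of dy ∧ dz: ∂f_3/∂y - ∂f_2/∂z = ∂(x*(x + 3*z))/∂y - ∂(z)/∂z = -1
Assembling: d(omega) = (4*x + 3*z) dx ∧ dz + (-1) dy ∧ dz.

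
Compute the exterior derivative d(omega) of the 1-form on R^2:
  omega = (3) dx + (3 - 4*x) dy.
d(omega) = (-4) dx ∧ dy

For a 1-form omega = sum_i f_i dx_i, the exterior derivative is
  d(omega) = sum_{i < j} (∂f_j/∂x_i - ∂f_i/∂x_j) dx_i ∧ dx_j.
  coefficient of dx ∧ dy: ∂f_2/∂x - ∂f_1/∂y = ∂(3 - 4*x)/∂x - ∂(3)/∂y = -4
Assembling: d(omega) = (-4) dx ∧ dy.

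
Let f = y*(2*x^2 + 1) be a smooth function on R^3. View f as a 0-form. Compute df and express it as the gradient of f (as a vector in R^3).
df = (4*x*y) dx + (2*x^2 + 1) dy + (0) dz; grad f = (4*x*y, 2*x^2 + 1, 0)

For a 0-form f, d f = (∂f/∂x) dx + (∂f/∂y) dy + (∂f/∂z) dz. The components of the vector representation are exactly the entries of grad f in Cartesian coordinates:
  ∂f/∂x = 4*x*y
  ∂f/∂y = 2*x^2 + 1
  ∂f/∂z = 0.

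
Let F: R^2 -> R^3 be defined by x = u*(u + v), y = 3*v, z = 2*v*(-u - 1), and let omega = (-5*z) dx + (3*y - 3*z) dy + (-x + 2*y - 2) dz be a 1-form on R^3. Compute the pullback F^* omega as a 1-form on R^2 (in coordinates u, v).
F^* omega = (2*v*(11*u^2 + 6*u*v + 10*u - v + 2)) du + (2*u^3 + 12*u^2*v + 2*u^2 + 18*u*v + 4*u + 33*v + 4) dv

Using F^*(f dg) = (f ∘ F) d(g ∘ F), substitute each coordinate x_i by F_i(u, v) in f_i, and replace dx_i by d F_i = (∂F_i/∂u) du + (∂F_i/∂v) dv.
  For the x component: f_1(F) = 10*v*(u + 1); d F_1 = (2*u + v) du + (u) dv
  For the y component: f_2(F) = 3*v*(2*u + 5); d F_2 = (0) du + (3) dv
  For the z component: f_3(F) = -u^2 - u*v + 6*v - 2; d F_3 = (-2*v) du + (-2*u - 2) dv
Combining and collecting du, dv coefficients:
  coeff of du: 2*v*(11*u^2 + 6*u*v + 10*u - v + 2)
  coeff of dv: 2*u^3 + 12*u^2*v + 2*u^2 + 18*u*v + 4*u + 33*v + 4
F^* omega = (2*v*(11*u^2 + 6*u*v + 10*u - v + 2)) du + (2*u^3 + 12*u^2*v + 2*u^2 + 18*u*v + 4*u + 33*v + 4) dv.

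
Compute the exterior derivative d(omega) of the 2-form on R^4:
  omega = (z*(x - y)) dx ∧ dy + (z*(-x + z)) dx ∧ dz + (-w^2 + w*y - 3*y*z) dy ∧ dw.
d(omega) = (x - y) dx ∧ dy ∧ dz + (3*y) dy ∧ dz ∧ dw

For a 2-form omega = sum_{i<j} g_{ij} dx_i ∧ dx_j, the exterior derivative is
  d(omega) = sum_{i<j} d(g_{ij}) ∧ dx_i ∧ dx_j = sum_{i<j, k} (∂g_{ij}/∂x_k) dx_k ∧ dx_i ∧ dx_j.
Expand each term, using dx_k ∧ dx_i ∧ dx_j = sgn(permutation) dx_{(a)} ∧ dx_{(b)} ∧ dx_{(c)} with (a < b < c) sorted:
  d(z*(x - y)) includes (∂/∂z)(z*(x - y)) dz = (x - y) dz, which multiplied by dx ∧ dy gives (x - y) dx ∧ dy ∧ dz
  d(-w^2 + w*y - 3*y*z) includes (∂/∂z)(-w^2 + w*y - 3*y*z) dz = (-3*y) dz, which multiplied by dy ∧ dw gives (3*y) dy ∧ dz ∧ dw
Collecting like 3-forms: d(omega) = (x - y) dx ∧ dy ∧ dz + (3*y) dy ∧ dz ∧ dw.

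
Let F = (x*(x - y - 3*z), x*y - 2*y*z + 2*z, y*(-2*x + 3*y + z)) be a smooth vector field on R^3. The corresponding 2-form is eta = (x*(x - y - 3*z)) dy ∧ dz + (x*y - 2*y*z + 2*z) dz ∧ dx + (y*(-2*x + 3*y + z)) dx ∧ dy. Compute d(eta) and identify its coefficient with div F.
d(eta) = (3*x - 5*z) dx ∧ dy ∧ dz; div F = 3*x - 5*z

For a 2-form in R^3 of the form above, applying d gives a 3-form with coefficient ∂P/∂x + ∂Q/∂y + ∂R/∂z:
  ∂P/∂x = 2*x - y - 3*z
  ∂Q/∂y = x - 2*z
  ∂R/∂z = y
Sum = 3*x - 5*z, which is exactly div F.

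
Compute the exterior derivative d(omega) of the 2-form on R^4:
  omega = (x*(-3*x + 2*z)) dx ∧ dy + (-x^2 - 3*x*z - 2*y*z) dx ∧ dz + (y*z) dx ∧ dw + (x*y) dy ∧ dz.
d(omega) = (2*x + y + 2*z) dx ∧ dy ∧ dz + (-z) dx ∧ dy ∧ dw + (-y) dx ∧ dz ∧ dw

For a 2-form omega = sum_{i<j} g_{ij} dx_i ∧ dx_j, the exterior derivative is
  d(omega) = sum_{i<j} d(g_{ij}) ∧ dx_i ∧ dx_j = sum_{i<j, k} (∂g_{ij}/∂x_k) dx_k ∧ dx_i ∧ dx_j.
Expand each term, using dx_k ∧ dx_i ∧ dx_j = sgn(permutation) dx_{(a)} ∧ dx_{(b)} ∧ dx_{(c)} with (a < b < c) sorted:
  d(x*(-3*x + 2*z)) includes (∂/∂z)(x*(-3*x + 2*z)) dz = (2*x) dz, which multiplied by dx ∧ dy gives (2*x) dx ∧ dy ∧ dz
  d(-x^2 - 3*x*z - 2*y*z) includes (∂/∂y)(-x^2 - 3*x*z - 2*y*z) dy = (-2*z) dy, which multiplied by dx ∧ dz gives (2*z) dx ∧ dy ∧ dz
  d(y*z) includes (∂/∂y)(y*z) dy = (z) dy, which multiplied by dx ∧ dw gives (-z) dx ∧ dy ∧ dw
  d(y*z) includes (∂/∂z)(y*z) dz = (y) dz, which multiplied by dx ∧ dw gives (-y) dx ∧ dz ∧ dw
  d(x*y) includes (∂/∂x)(x*y) dx = (y) dx, which multiplied by dy ∧ dz gives (y) dx ∧ dy ∧ dz
Collecting like 3-forms: d(omega) = (2*x + y + 2*z) dx ∧ dy ∧ dz + (-z) dx ∧ dy ∧ dw + (-y) dx ∧ dz ∧ dw.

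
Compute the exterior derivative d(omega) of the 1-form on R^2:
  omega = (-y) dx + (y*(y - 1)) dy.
d(omega) = (1) dx ∧ dy

For a 1-form omega = sum_i f_i dx_i, the exterior derivative is
  d(omega) = sum_{i < j} (∂f_j/∂x_i - ∂f_i/∂x_j) dx_i ∧ dx_j.
  coefficient of dx ∧ dy: ∂f_2/∂x - ∂f_1/∂y = ∂(y*(y - 1))/∂x - ∂(-y)/∂y = 1
Assembling: d(omega) = (1) dx ∧ dy.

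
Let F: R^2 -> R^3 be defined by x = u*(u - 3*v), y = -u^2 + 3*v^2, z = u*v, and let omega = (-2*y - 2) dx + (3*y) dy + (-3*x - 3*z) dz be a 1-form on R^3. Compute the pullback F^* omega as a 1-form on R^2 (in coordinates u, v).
F^* omega = (10*u^3 - 9*u^2*v - 24*u*v^2 - 4*u + 18*v^3 + 6*v) du + (-9*u^3 - 12*u^2*v + 18*u*v^2 + 6*u + 54*v^3) dv

Using F^*(f dg) = (f ∘ F) d(g ∘ F), substitute each coordinate x_i by F_i(u, v) in f_i, and replace dx_i by d F_i = (∂F_i/∂u) du + (∂F_i/∂v) dv.
  For the x component: f_1(F) = 2*u^2 - 6*v^2 - 2; d F_1 = (2*u - 3*v) du + (-3*u) dv
  For the y component: f_2(F) = -3*u^2 + 9*v^2; d F_2 = (-2*u) du + (6*v) dv
  For the z component: f_3(F) = 3*u*(-u + 2*v); d F_3 = (v) du + (u) dv
Combining and collecting du, dv coefficients:
  coeff of du: 10*u^3 - 9*u^2*v - 24*u*v^2 - 4*u + 18*v^3 + 6*v
  coeff of dv: -9*u^3 - 12*u^2*v + 18*u*v^2 + 6*u + 54*v^3
F^* omega = (10*u^3 - 9*u^2*v - 24*u*v^2 - 4*u + 18*v^3 + 6*v) du + (-9*u^3 - 12*u^2*v + 18*u*v^2 + 6*u + 54*v^3) dv.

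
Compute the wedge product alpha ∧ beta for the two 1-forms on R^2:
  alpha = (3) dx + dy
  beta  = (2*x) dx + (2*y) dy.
alpha ∧ beta = (-2*x + 6*y) dx ∧ dy

Distribute the wedge, using dx_i ∧ dx_j = -dx_j ∧ dx_i and dx_i ∧ dx_i = 0. For each pair (i, j) with i < j, the coefficient of dx_i ∧ dx_j in alpha ∧ beta is (alpha_i * beta_j - alpha_j * beta_i). Collecting: alpha ∧ beta = (-2*x + 6*y) dx ∧ dy.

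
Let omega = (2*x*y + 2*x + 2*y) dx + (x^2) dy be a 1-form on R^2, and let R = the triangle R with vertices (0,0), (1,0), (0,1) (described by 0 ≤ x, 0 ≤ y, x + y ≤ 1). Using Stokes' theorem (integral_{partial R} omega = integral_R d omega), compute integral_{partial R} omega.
integral_(partial R) omega = -1

Stokes: integral_partial_R omega = integral_R d omega with d omega = (∂Q/∂x - ∂P/∂y) dx ∧ dy.
  ∂Q/∂x = 2*x
  ∂P/∂y = 2*x + 2
  integrand = ∂Q/∂x - ∂P/∂y = -2.
Integrating over R: integral_0^1 integral_0^{1-x} (-2) dy dx = -1.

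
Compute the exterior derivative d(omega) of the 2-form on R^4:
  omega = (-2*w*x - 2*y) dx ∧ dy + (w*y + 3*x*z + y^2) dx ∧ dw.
d(omega) = (-w - 2*x - 2*y) dx ∧ dy ∧ dw + (-3*x) dx ∧ dz ∧ dw

For a 2-form omega = sum_{i<j} g_{ij} dx_i ∧ dx_j, the exterior derivative is
  d(omega) = sum_{i<j} d(g_{ij}) ∧ dx_i ∧ dx_j = sum_{i<j, k} (∂g_{ij}/∂x_k) dx_k ∧ dx_i ∧ dx_j.
Expand each term, using dx_k ∧ dx_i ∧ dx_j = sgn(permutation) dx_{(a)} ∧ dx_{(b)} ∧ dx_{(c)} with (a < b < c) sorted:
  d(-2*w*x - 2*y) includes (∂/∂w)(-2*w*x - 2*y) dw = (-2*x) dw, which multiplied by dx ∧ dy gives (-2*x) dx ∧ dy ∧ dw
  d(w*y + 3*x*z + y^2) includes (∂/∂y)(w*y + 3*x*z + y^2) dy = (w + 2*y) dy, which multiplied by dx ∧ dw gives (-w - 2*y) dx ∧ dy ∧ dw
  d(w*y + 3*x*z + y^2) includes (∂/∂z)(w*y + 3*x*z + y^2) dz = (3*x) dz, which multiplied by dx ∧ dw gives (-3*x) dx ∧ dz ∧ dw
Collecting like 3-forms: d(omega) = (-w - 2*x - 2*y) dx ∧ dy ∧ dw + (-3*x) dx ∧ dz ∧ dw.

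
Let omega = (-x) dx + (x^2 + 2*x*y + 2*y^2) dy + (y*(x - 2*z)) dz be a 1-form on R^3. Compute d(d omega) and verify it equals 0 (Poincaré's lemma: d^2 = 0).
d(d omega) = 0

Step 1: d omega = sum_{i<j} (∂f_j/∂x_i - ∂f_i/∂x_j) dx_i ∧ dx_j:
  coeff of dx ∧ dy: 2*x + 2*y
  coeff of dx ∧ dz: y
  coeff of dy ∧ dz: x - 2*z
Step 2: Apply d again to each 2-form coefficient. The only possible 3-form in R^3 is dx ∧ dy ∧ dz, with coefficient
  ∂(coeff of dy∧dz)/∂x - ∂(coeff of dx∧dz)/∂y + ∂(coeff of dx∧dy)/∂z
  = ∂/∂x (x - 2*z) - ∂/∂y (y) + ∂/∂z (2*x + 2*y).
Each of these terms simplifies to sums of mixed partials that cancel in pairs. The result is 0 (by equality of mixed partials for smooth functions — Schwarz / Clairaut).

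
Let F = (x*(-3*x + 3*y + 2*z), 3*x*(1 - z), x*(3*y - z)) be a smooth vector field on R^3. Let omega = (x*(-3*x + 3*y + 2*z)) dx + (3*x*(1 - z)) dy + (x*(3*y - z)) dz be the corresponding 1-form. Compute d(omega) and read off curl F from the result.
d(omega) = (6*x) dy ∧ dz + (2*x - 3*y + z) dz ∧ dx + (-3*x - 3*z + 3) dx ∧ dy; curl F = (6*x, 2*x - 3*y + z, -3*x - 3*z + 3)

d omega = sum_{i<j} (∂f_j/∂x_i - ∂f_i/∂x_j) dx_i ∧ dx_j. Under the identification (dy ∧ dz, dz ∧ dx, dx ∧ dy) ↔ (e_x, e_y, e_z), the coefficients are exactly the components of curl F. Compute:
  ∂R/∂y - ∂Q/∂z = (3*x) - (-3*x) = 6*x
  ∂P/∂z - ∂R/∂x = (2*x) - (3*y - z) = 2*x - 3*y + z
  ∂Q/∂x - ∂P/∂y = (3 - 3*z) - (3*x) = -3*x - 3*z + 3.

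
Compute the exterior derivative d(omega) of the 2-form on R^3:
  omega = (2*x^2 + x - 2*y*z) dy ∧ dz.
d(omega) = (4*x + 1) dx ∧ dy ∧ dz

For a 2-form omega = sum_{i<j} g_{ij} dx_i ∧ dx_j, the exterior derivative is
  d(omega) = sum_{i<j} d(g_{ij}) ∧ dx_i ∧ dx_j = sum_{i<j, k} (∂g_{ij}/∂x_k) dx_k ∧ dx_i ∧ dx_j.
Expand each term, using dx_k ∧ dx_i ∧ dx_j = sgn(permutation) dx_{(a)} ∧ dx_{(b)} ∧ dx_{(c)} with (a < b < c) sorted:
  d(2*x^2 + x - 2*y*z) includes (∂/∂x)(2*x^2 + x - 2*y*z) dx = (4*x + 1) dx, which multiplied by dy ∧ dz gives (4*x + 1) dx ∧ dy ∧ dz
Collecting like 3-forms: d(omega) = (4*x + 1) dx ∧ dy ∧ dz.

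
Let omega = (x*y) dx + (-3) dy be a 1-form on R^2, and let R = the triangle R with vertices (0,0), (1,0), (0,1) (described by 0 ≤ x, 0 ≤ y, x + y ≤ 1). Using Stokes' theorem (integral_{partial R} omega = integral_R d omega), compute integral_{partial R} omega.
integral_(partial R) omega = -1/6

Stokes: integral_partial_R omega = integral_R d omega with d omega = (∂Q/∂x - ∂P/∂y) dx ∧ dy.
  ∂Q/∂x = 0
  ∂P/∂y = x
  integrand = ∂Q/∂x - ∂P/∂y = -x.
Integrating over R: integral_0^1 integral_0^{1-x} (-x) dy dx = -1/6.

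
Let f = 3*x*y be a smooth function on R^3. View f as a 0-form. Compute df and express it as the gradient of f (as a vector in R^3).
df = (3*y) dx + (3*x) dy + (0) dz; grad f = (3*y, 3*x, 0)

For a 0-form f, d f = (∂f/∂x) dx + (∂f/∂y) dy + (∂f/∂z) dz. The components of the vector representation are exactly the entries of grad f in Cartesian coordinates:
  ∂f/∂x = 3*y
  ∂f/∂y = 3*x
  ∂f/∂z = 0.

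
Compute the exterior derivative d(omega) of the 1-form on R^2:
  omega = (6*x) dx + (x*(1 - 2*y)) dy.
d(omega) = (1 - 2*y) dx ∧ dy

For a 1-form omega = sum_i f_i dx_i, the exterior derivative is
  d(omega) = sum_{i < j} (∂f_j/∂x_i - ∂f_i/∂x_j) dx_i ∧ dx_j.
  coefficient of dx ∧ dy: ∂f_2/∂x - ∂f_1/∂y = ∂(x*(1 - 2*y))/∂x - ∂(6*x)/∂y = 1 - 2*y
Assembling: d(omega) = (1 - 2*y) dx ∧ dy.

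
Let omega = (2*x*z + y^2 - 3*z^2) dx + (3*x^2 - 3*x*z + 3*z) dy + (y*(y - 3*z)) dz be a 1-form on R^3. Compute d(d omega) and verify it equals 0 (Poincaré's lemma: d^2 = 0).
d(d omega) = 0

Step 1: d omega = sum_{i<j} (∂f_j/∂x_i - ∂f_i/∂x_j) dx_i ∧ dx_j:
  coeff of dx ∧ dy: 6*x - 2*y - 3*z
  coeff of dx ∧ dz: -2*x + 6*z
  coeff of dy ∧ dz: 3*x + 2*y - 3*z - 3
Step 2: Apply d again to each 2-form coefficient. The only possible 3-form in R^3 is dx ∧ dy ∧ dz, with coefficient
  ∂(coeff of dy∧dz)/∂x - ∂(coeff of dx∧dz)/∂y + ∂(coeff of dx∧dy)/∂z
  = ∂/∂x (3*x + 2*y - 3*z - 3) - ∂/∂y (-2*x + 6*z) + ∂/∂z (6*x - 2*y - 3*z).
Each of these terms simplifies to sums of mixed partials that cancel in pairs. The result is 0 (by equality of mixed partials for smooth functions — Schwarz / Clairaut).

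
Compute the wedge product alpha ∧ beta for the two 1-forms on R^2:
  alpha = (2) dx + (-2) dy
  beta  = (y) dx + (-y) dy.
alpha ∧ beta = 0

Distribute the wedge, using dx_i ∧ dx_j = -dx_j ∧ dx_i and dx_i ∧ dx_i = 0. For each pair (i, j) with i < j, the coefficient of dx_i ∧ dx_j in alpha ∧ beta is (alpha_i * beta_j - alpha_j * beta_i). Collecting: alpha ∧ beta = 0.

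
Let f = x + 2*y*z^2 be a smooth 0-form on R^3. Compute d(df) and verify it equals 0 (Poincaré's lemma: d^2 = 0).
d(df) = 0

Step 1: df = sum_i (∂f/∂x_i) dx_i = (1) dx + (2*z^2) dy + (4*y*z) dz.
Step 2: Apply d again. Using the 1-form formula, the coefficient of dx ∧ dy in d(df) is ∂^2 f/∂x ∂y - ∂^2 f/∂y ∂x = (0) - (0) = 0 (equality of mixed partials for smooth f).
Similarly for dx ∧ dz and dy ∧ dz — all coefficients vanish. So d(df) = 0.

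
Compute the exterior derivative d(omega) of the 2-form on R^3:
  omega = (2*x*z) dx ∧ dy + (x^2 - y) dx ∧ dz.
d(omega) = (2*x + 1) dx ∧ dy ∧ dz

For a 2-form omega = sum_{i<j} g_{ij} dx_i ∧ dx_j, the exterior derivative is
  d(omega) = sum_{i<j} d(g_{ij}) ∧ dx_i ∧ dx_j = sum_{i<j, k} (∂g_{ij}/∂x_k) dx_k ∧ dx_i ∧ dx_j.
Expand each term, using dx_k ∧ dx_i ∧ dx_j = sgn(permutation) dx_{(a)} ∧ dx_{(b)} ∧ dx_{(c)} with (a < b < c) sorted:
  d(2*x*z) includes (∂/∂z)(2*x*z) dz = (2*x) dz, which multiplied by dx ∧ dy gives (2*x) dx ∧ dy ∧ dz
  d(x^2 - y) includes (∂/∂y)(x^2 - y) dy = (-1) dy, which multiplied by dx ∧ dz gives (1) dx ∧ dy ∧ dz
Collecting like 3-forms: d(omega) = (2*x + 1) dx ∧ dy ∧ dz.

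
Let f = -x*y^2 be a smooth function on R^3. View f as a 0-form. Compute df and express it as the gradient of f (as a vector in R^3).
df = (-y^2) dx + (-2*x*y) dy + (0) dz; grad f = (-y^2, -2*x*y, 0)

For a 0-form f, d f = (∂f/∂x) dx + (∂f/∂y) dy + (∂f/∂z) dz. The components of the vector representation are exactly the entries of grad f in Cartesian coordinates:
  ∂f/∂x = -y^2
  ∂f/∂y = -2*x*y
  ∂f/∂z = 0.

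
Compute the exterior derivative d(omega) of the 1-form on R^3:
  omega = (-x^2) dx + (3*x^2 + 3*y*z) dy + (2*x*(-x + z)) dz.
d(omega) = (6*x) dx ∧ dy + (-4*x + 2*z) dx ∧ dz + (-3*y) dy ∧ dz

For a 1-form omega = sum_i f_i dx_i, the exterior derivative is
  d(omega) = sum_{i < j} (∂f_j/∂x_i - ∂f_i/∂x_j) dx_i ∧ dx_j.
  coefficient of dx ∧ dy: ∂f_2/∂x - ∂f_1/∂y = ∂(3*x^2 + 3*y*z)/∂x - ∂(-x^2)/∂y = 6*x
  coefficient of dx ∧ dz: ∂f_3/∂x - ∂f_1/∂z = ∂(2*x*(-x + z))/∂x - ∂(-x^2)/∂z = -4*x + 2*z
  coefficient of dy ∧ dz: ∂f_3/∂y - ∂f_2/∂z = ∂(2*x*(-x + z))/∂y - ∂(3*x^2 + 3*y*z)/∂z = -3*y
Assembling: d(omega) = (6*x) dx ∧ dy + (-4*x + 2*z) dx ∧ dz + (-3*y) dy ∧ dz.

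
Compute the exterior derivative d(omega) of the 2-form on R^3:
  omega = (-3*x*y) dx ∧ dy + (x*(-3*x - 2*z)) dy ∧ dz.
d(omega) = (-6*x - 2*z) dx ∧ dy ∧ dz

For a 2-form omega = sum_{i<j} g_{ij} dx_i ∧ dx_j, the exterior derivative is
  d(omega) = sum_{i<j} d(g_{ij}) ∧ dx_i ∧ dx_j = sum_{i<j, k} (∂g_{ij}/∂x_k) dx_k ∧ dx_i ∧ dx_j.
Expand each term, using dx_k ∧ dx_i ∧ dx_j = sgn(permutation) dx_{(a)} ∧ dx_{(b)} ∧ dx_{(c)} with (a < b < c) sorted:
  d(x*(-3*x - 2*z)) includes (∂/∂x)(x*(-3*x - 2*z)) dx = (-6*x - 2*z) dx, which multiplied by dy ∧ dz gives (-6*x - 2*z) dx ∧ dy ∧ dz
Collecting like 3-forms: d(omega) = (-6*x - 2*z) dx ∧ dy ∧ dz.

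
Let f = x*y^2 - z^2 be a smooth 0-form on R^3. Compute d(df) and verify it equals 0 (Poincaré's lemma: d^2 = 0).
d(df) = 0

Step 1: df = sum_i (∂f/∂x_i) dx_i = (y^2) dx + (2*x*y) dy + (-2*z) dz.
Step 2: Apply d again. Using the 1-form formula, the coefficient of dx ∧ dy in d(df) is ∂^2 f/∂x ∂y - ∂^2 f/∂y ∂x = (2*y) - (2*y) = 0 (equality of mixed partials for smooth f).
Similarly for dx ∧ dz and dy ∧ dz — all coefficients vanish. So d(df) = 0.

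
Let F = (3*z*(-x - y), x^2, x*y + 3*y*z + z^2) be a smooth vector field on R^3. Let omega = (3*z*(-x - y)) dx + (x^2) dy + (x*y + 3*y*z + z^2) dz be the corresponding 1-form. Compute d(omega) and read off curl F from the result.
d(omega) = (x + 3*z) dy ∧ dz + (-3*x - 4*y) dz ∧ dx + (2*x + 3*z) dx ∧ dy; curl F = (x + 3*z, -3*x - 4*y, 2*x + 3*z)

d omega = sum_{i<j} (∂f_j/∂x_i - ∂f_i/∂x_j) dx_i ∧ dx_j. Under the identification (dy ∧ dz, dz ∧ dx, dx ∧ dy) ↔ (e_x, e_y, e_z), the coefficients are exactly the components of curl F. Compute:
  ∂R/∂y - ∂Q/∂z = (x + 3*z) - (0) = x + 3*z
  ∂P/∂z - ∂R/∂x = (-3*x - 3*y) - (y) = -3*x - 4*y
  ∂Q/∂x - ∂P/∂y = (2*x) - (-3*z) = 2*x + 3*z.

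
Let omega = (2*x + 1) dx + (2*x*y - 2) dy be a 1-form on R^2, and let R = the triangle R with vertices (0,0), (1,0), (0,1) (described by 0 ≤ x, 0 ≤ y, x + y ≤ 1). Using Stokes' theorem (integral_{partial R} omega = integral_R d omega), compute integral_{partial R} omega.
integral_(partial R) omega = 1/3

Stokes: integral_partial_R omega = integral_R d omega with d omega = (∂Q/∂x - ∂P/∂y) dx ∧ dy.
  ∂Q/∂x = 2*y
  ∂P/∂y = 0
  integrand = ∂Q/∂x - ∂P/∂y = 2*y.
Integrating over R: integral_0^1 integral_0^{1-x} (2*y) dy dx = 1/3.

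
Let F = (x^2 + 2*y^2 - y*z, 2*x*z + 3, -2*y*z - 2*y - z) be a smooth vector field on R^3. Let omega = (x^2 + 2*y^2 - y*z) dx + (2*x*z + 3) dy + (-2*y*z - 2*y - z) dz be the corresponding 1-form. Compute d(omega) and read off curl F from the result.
d(omega) = (-2*x - 2*z - 2) dy ∧ dz + (-y) dz ∧ dx + (-4*y + 3*z) dx ∧ dy; curl F = (-2*x - 2*z - 2, -y, -4*y + 3*z)

d omega = sum_{i<j} (∂f_j/∂x_i - ∂f_i/∂x_j) dx_i ∧ dx_j. Under the identification (dy ∧ dz, dz ∧ dx, dx ∧ dy) ↔ (e_x, e_y, e_z), the coefficients are exactly the components of curl F. Compute:
  ∂R/∂y - ∂Q/∂z = (-2*z - 2) - (2*x) = -2*x - 2*z - 2
  ∂P/∂z - ∂R/∂x = (-y) - (0) = -y
  ∂Q/∂x - ∂P/∂y = (2*z) - (4*y - z) = -4*y + 3*z.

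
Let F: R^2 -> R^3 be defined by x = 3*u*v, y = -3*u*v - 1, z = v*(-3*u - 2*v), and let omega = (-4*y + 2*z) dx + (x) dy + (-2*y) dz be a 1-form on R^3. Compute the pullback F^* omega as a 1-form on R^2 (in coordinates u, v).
F^* omega = (3*v*(-3*u*v - 4*v^2 + 2)) du + (-9*u^2*v - 36*u*v^2 + 6*u - 8*v) dv

Using F^*(f dg) = (f ∘ F) d(g ∘ F), substitute each coordinate x_i by F_i(u, v) in f_i, and replace dx_i by d F_i = (∂F_i/∂u) du + (∂F_i/∂v) dv.
  For the x component: f_1(F) = 6*u*v - 4*v^2 + 4; d F_1 = (3*v) du + (3*u) dv
  For the y component: f_2(F) = 3*u*v; d F_2 = (-3*v) du + (-3*u) dv
  For the z component: f_3(F) = 6*u*v + 2; d F_3 = (-3*v) du + (-3*u - 4*v) dv
Combining and collecting du, dv coefficients:
  coeff of du: 3*v*(-3*u*v - 4*v^2 + 2)
  coeff of dv: -9*u^2*v - 36*u*v^2 + 6*u - 8*v
F^* omega = (3*v*(-3*u*v - 4*v^2 + 2)) du + (-9*u^2*v - 36*u*v^2 + 6*u - 8*v) dv.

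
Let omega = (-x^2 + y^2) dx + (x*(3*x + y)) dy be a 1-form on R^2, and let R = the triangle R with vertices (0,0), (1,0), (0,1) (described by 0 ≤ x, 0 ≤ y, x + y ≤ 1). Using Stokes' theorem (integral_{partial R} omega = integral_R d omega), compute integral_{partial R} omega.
integral_(partial R) omega = 5/6

Stokes: integral_partial_R omega = integral_R d omega with d omega = (∂Q/∂x - ∂P/∂y) dx ∧ dy.
  ∂Q/∂x = 6*x + y
  ∂P/∂y = 2*y
  integrand = ∂Q/∂x - ∂P/∂y = 6*x - y.
Integrating over R: integral_0^1 integral_0^{1-x} (6*x - y) dy dx = 5/6.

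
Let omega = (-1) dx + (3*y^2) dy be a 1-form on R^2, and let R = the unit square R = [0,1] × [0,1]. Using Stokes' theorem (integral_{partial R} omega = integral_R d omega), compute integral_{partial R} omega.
integral_(partial R) omega = 0

Stokes: integral_partial_R omega = integral_R d omega with d omega = (∂Q/∂x - ∂P/∂y) dx ∧ dy.
  ∂Q/∂x = 0
  ∂P/∂y = 0
  integrand = ∂Q/∂x - ∂P/∂y = 0.
Integrating over R: integral_0^1 integral_0^1 (0) dx dy = 0.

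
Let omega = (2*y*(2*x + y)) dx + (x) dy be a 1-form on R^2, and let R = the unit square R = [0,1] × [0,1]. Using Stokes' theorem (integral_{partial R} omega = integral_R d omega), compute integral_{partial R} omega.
integral_(partial R) omega = -3

Stokes: integral_partial_R omega = integral_R d omega with d omega = (∂Q/∂x - ∂P/∂y) dx ∧ dy.
  ∂Q/∂x = 1
  ∂P/∂y = 4*x + 4*y
  integrand = ∂Q/∂x - ∂P/∂y = -4*x - 4*y + 1.
Integrating over R: integral_0^1 integral_0^1 (-4*x - 4*y + 1) dx dy = -3.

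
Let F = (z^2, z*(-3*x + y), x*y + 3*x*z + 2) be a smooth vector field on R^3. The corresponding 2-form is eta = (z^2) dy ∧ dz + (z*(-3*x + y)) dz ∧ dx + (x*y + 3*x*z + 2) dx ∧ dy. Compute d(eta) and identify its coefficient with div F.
d(eta) = (3*x + z) dx ∧ dy ∧ dz; div F = 3*x + z

For a 2-form in R^3 of the form above, applying d gives a 3-form with coefficient ∂P/∂x + ∂Q/∂y + ∂R/∂z:
  ∂P/∂x = 0
  ∂Q/∂y = z
  ∂R/∂z = 3*x
Sum = 3*x + z, which is exactly div F.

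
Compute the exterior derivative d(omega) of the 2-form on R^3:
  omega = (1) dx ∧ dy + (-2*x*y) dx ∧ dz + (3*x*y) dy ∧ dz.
d(omega) = (2*x + 3*y) dx ∧ dy ∧ dz

For a 2-form omega = sum_{i<j} g_{ij} dx_i ∧ dx_j, the exterior derivative is
  d(omega) = sum_{i<j} d(g_{ij}) ∧ dx_i ∧ dx_j = sum_{i<j, k} (∂g_{ij}/∂x_k) dx_k ∧ dx_i ∧ dx_j.
Expand each term, using dx_k ∧ dx_i ∧ dx_j = sgn(permutation) dx_{(a)} ∧ dx_{(b)} ∧ dx_{(c)} with (a < b < c) sorted:
  d(-2*x*y) includes (∂/∂y)(-2*x*y) dy = (-2*x) dy, which multiplied by dx ∧ dz gives (2*x) dx ∧ dy ∧ dz
  d(3*x*y) includes (∂/∂x)(3*x*y) dx = (3*y) dx, which multiplied by dy ∧ dz gives (3*y) dx ∧ dy ∧ dz
Collecting like 3-forms: d(omega) = (2*x + 3*y) dx ∧ dy ∧ dz.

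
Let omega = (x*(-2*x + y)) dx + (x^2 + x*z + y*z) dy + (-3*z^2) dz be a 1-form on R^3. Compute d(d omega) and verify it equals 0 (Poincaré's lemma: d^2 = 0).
d(d omega) = 0

Step 1: d omega = sum_{i<j} (∂f_j/∂x_i - ∂f_i/∂x_j) dx_i ∧ dx_j:
  coeff of dx ∧ dy: x + z
  coeff of dx ∧ dz: 0
  coeff of dy ∧ dz: -x - y
Step 2: Apply d again to each 2-form coefficient. The only possible 3-form in R^3 is dx ∧ dy ∧ dz, with coefficient
  ∂(coeff of dy∧dz)/∂x - ∂(coeff of dx∧dz)/∂y + ∂(coeff of dx∧dy)/∂z
  = ∂/∂x (-x - y) - ∂/∂y (0) + ∂/∂z (x + z).
Each of these terms simplifies to sums of mixed partials that cancel in pairs. The result is 0 (by equality of mixed partials for smooth functions — Schwarz / Clairaut).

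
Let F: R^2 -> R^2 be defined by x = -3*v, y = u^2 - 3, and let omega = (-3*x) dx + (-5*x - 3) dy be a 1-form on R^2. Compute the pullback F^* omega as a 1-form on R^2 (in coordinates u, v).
F^* omega = (6*u*(5*v - 1)) du + (-27*v) dv

Using F^*(f dg) = (f ∘ F) d(g ∘ F), substitute each coordinate x_i by F_i(u, v) in f_i, and replace dx_i by d F_i = (∂F_i/∂u) du + (∂F_i/∂v) dv.
  For the x component: f_1(F) = 9*v; d F_1 = (0) du + (-3) dv
  For the y component: f_2(F) = 15*v - 3; d F_2 = (2*u) du + (0) dv
Combining and collecting du, dv coefficients:
  coeff of du: 6*u*(5*v - 1)
  coeff of dv: -27*v
F^* omega = (6*u*(5*v - 1)) du + (-27*v) dv.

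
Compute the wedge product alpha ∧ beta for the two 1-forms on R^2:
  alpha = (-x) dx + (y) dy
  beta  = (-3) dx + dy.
alpha ∧ beta = (-x + 3*y) dx ∧ dy

Distribute the wedge, using dx_i ∧ dx_j = -dx_j ∧ dx_i and dx_i ∧ dx_i = 0. For each pair (i, j) with i < j, the coefficient of dx_i ∧ dx_j in alpha ∧ beta is (alpha_i * beta_j - alpha_j * beta_i). Collecting: alpha ∧ beta = (-x + 3*y) dx ∧ dy.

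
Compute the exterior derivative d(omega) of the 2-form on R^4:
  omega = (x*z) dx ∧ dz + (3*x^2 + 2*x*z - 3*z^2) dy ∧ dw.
d(omega) = (6*x + 2*z) dx ∧ dy ∧ dw + (-2*x + 6*z) dy ∧ dz ∧ dw

For a 2-form omega = sum_{i<j} g_{ij} dx_i ∧ dx_j, the exterior derivative is
  d(omega) = sum_{i<j} d(g_{ij}) ∧ dx_i ∧ dx_j = sum_{i<j, k} (∂g_{ij}/∂x_k) dx_k ∧ dx_i ∧ dx_j.
Expand each term, using dx_k ∧ dx_i ∧ dx_j = sgn(permutation) dx_{(a)} ∧ dx_{(b)} ∧ dx_{(c)} with (a < b < c) sorted:
  d(3*x^2 + 2*x*z - 3*z^2) includes (∂/∂x)(3*x^2 + 2*x*z - 3*z^2) dx = (6*x + 2*z) dx, which multiplied by dy ∧ dw gives (6*x + 2*z) dx ∧ dy ∧ dw
  d(3*x^2 + 2*x*z - 3*z^2) includes (∂/∂z)(3*x^2 + 2*x*z - 3*z^2) dz = (2*x - 6*z) dz, which multiplied by dy ∧ dw gives (-2*x + 6*z) dy ∧ dz ∧ dw
Collecting like 3-forms: d(omega) = (6*x + 2*z) dx ∧ dy ∧ dw + (-2*x + 6*z) dy ∧ dz ∧ dw.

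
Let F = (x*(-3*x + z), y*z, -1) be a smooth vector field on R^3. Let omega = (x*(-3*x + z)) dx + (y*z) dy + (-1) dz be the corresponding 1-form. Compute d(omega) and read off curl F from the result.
d(omega) = (-y) dy ∧ dz + (x) dz ∧ dx + (0) dx ∧ dy; curl F = (-y, x, 0)

d omega = sum_{i<j} (∂f_j/∂x_i - ∂f_i/∂x_j) dx_i ∧ dx_j. Under the identification (dy ∧ dz, dz ∧ dx, dx ∧ dy) ↔ (e_x, e_y, e_z), the coefficients are exactly the components of curl F. Compute:
  ∂R/∂y - ∂Q/∂z = (0) - (y) = -y
  ∂P/∂z - ∂R/∂x = (x) - (0) = x
  ∂Q/∂x - ∂P/∂y = (0) - (0) = 0.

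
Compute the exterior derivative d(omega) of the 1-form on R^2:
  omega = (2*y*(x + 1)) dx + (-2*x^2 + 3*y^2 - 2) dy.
d(omega) = (-6*x - 2) dx ∧ dy

For a 1-form omega = sum_i f_i dx_i, the exterior derivative is
  d(omega) = sum_{i < j} (∂f_j/∂x_i - ∂f_i/∂x_j) dx_i ∧ dx_j.
  coefficient of dx ∧ dy: ∂f_2/∂x - ∂f_1/∂y = ∂(-2*x^2 + 3*y^2 - 2)/∂x - ∂(2*y*(x + 1))/∂y = -6*x - 2
Assembling: d(omega) = (-6*x - 2) dx ∧ dy.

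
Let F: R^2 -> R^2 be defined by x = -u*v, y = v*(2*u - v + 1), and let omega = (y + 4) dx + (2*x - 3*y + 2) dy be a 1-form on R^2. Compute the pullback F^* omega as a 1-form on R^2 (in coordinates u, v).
F^* omega = (v^2*(-18*u + 7*v - 7)) du + (-18*u^2*v + 23*u*v^2 - 15*u*v - 6*v^3 + 9*v^2 - 7*v + 2) dv

Using F^*(f dg) = (f ∘ F) d(g ∘ F), substitute each coordinate x_i by F_i(u, v) in f_i, and replace dx_i by d F_i = (∂F_i/∂u) du + (∂F_i/∂v) dv.
  For the x component: f_1(F) = 2*u*v - v^2 + v + 4; d F_1 = (-v) du + (-u) dv
  For the y component: f_2(F) = -8*u*v + 3*v^2 - 3*v + 2; d F_2 = (2*v) du + (2*u - 2*v + 1) dv
Combining and collecting du, dv coefficients:
  coeff of du: v^2*(-18*u + 7*v - 7)
  coeff of dv: -18*u^2*v + 23*u*v^2 - 15*u*v - 6*v^3 + 9*v^2 - 7*v + 2
F^* omega = (v^2*(-18*u + 7*v - 7)) du + (-18*u^2*v + 23*u*v^2 - 15*u*v - 6*v^3 + 9*v^2 - 7*v + 2) dv.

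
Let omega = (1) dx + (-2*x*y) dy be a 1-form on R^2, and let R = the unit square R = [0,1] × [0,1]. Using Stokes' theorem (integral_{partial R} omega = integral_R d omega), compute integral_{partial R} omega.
integral_(partial R) omega = -1

Stokes: integral_partial_R omega = integral_R d omega with d omega = (∂Q/∂x - ∂P/∂y) dx ∧ dy.
  ∂Q/∂x = -2*y
  ∂P/∂y = 0
  integrand = ∂Q/∂x - ∂P/∂y = -2*y.
Integrating over R: integral_0^1 integral_0^1 (-2*y) dx dy = -1.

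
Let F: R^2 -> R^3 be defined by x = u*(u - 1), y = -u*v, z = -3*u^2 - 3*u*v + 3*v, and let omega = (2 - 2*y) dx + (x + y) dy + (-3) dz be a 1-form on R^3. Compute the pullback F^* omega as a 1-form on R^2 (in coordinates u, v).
F^* omega = (3*u^2*v + u*v^2 - u*v + 22*u + 9*v - 2) du + (-u^3 + u^2*v + u^2 + 9*u - 9) dv

Using F^*(f dg) = (f ∘ F) d(g ∘ F), substitute each coordinate x_i by F_i(u, v) in f_i, and replace dx_i by d F_i = (∂F_i/∂u) du + (∂F_i/∂v) dv.
  For the x component: f_1(F) = 2*u*v + 2; d F_1 = (2*u - 1) du + (0) dv
  For the y component: f_2(F) = u*(u - v - 1); d F_2 = (-v) du + (-u) dv
  For the z component: f_3(F) = -3; d F_3 = (-6*u - 3*v) du + (3 - 3*u) dv
Combining and collecting du, dv coefficients:
  coeff of du: 3*u^2*v + u*v^2 - u*v + 22*u + 9*v - 2
  coeff of dv: -u^3 + u^2*v + u^2 + 9*u - 9
F^* omega = (3*u^2*v + u*v^2 - u*v + 22*u + 9*v - 2) du + (-u^3 + u^2*v + u^2 + 9*u - 9) dv.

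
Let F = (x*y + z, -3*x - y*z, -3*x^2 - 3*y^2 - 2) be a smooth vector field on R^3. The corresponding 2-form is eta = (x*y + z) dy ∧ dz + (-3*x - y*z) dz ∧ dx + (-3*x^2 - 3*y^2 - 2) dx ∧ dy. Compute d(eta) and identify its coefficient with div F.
d(eta) = (y - z) dx ∧ dy ∧ dz; div F = y - z

For a 2-form in R^3 of the form above, applying d gives a 3-form with coefficient ∂P/∂x + ∂Q/∂y + ∂R/∂z:
  ∂P/∂x = y
  ∂Q/∂y = -z
  ∂R/∂z = 0
Sum = y - z, which is exactly div F.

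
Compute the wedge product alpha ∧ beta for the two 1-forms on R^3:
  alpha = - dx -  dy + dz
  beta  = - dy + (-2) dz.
alpha ∧ beta = (1) dx ∧ dy + (2) dx ∧ dz + (3) dy ∧ dz

Distribute the wedge, using dx_i ∧ dx_j = -dx_j ∧ dx_i and dx_i ∧ dx_i = 0. For each pair (i, j) with i < j, the coefficient of dx_i ∧ dx_j in alpha ∧ beta is (alpha_i * beta_j - alpha_j * beta_i). Collecting: alpha ∧ beta = (1) dx ∧ dy + (2) dx ∧ dz + (3) dy ∧ dz.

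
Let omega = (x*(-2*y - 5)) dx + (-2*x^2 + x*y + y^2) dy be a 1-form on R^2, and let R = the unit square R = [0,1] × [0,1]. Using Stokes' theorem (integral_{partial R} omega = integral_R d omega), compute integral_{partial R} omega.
integral_(partial R) omega = -1/2

Stokes: integral_partial_R omega = integral_R d omega with d omega = (∂Q/∂x - ∂P/∂y) dx ∧ dy.
  ∂Q/∂x = -4*x + y
  ∂P/∂y = -2*x
  integrand = ∂Q/∂x - ∂P/∂y = -2*x + y.
Integrating over R: integral_0^1 integral_0^1 (-2*x + y) dx dy = -1/2.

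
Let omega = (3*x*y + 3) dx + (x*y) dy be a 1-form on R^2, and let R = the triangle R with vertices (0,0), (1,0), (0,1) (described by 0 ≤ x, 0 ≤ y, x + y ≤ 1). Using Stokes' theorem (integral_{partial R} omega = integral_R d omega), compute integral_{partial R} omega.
integral_(partial R) omega = -1/3

Stokes: integral_partial_R omega = integral_R d omega with d omega = (∂Q/∂x - ∂P/∂y) dx ∧ dy.
  ∂Q/∂x = y
  ∂P/∂y = 3*x
  integrand = ∂Q/∂x - ∂P/∂y = -3*x + y.
Integrating over R: integral_0^1 integral_0^{1-x} (-3*x + y) dy dx = -1/3.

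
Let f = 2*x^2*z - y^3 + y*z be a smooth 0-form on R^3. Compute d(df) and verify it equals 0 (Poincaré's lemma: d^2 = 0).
d(df) = 0

Step 1: df = sum_i (∂f/∂x_i) dx_i = (4*x*z) dx + (-3*y^2 + z) dy + (2*x^2 + y) dz.
Step 2: Apply d again. Using the 1-form formula, the coefficient of dx ∧ dy in d(df) is ∂^2 f/∂x ∂y - ∂^2 f/∂y ∂x = (0) - (0) = 0 (equality of mixed partials for smooth f).
Similarly for dx ∧ dz and dy ∧ dz — all coefficients vanish. So d(df) = 0.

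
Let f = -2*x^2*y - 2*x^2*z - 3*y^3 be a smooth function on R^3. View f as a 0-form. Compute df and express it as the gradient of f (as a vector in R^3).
df = (4*x*(-y - z)) dx + (-2*x^2 - 9*y^2) dy + (-2*x^2) dz; grad f = (4*x*(-y - z), -2*x^2 - 9*y^2, -2*x^2)

For a 0-form f, d f = (∂f/∂x) dx + (∂f/∂y) dy + (∂f/∂z) dz. The components of the vector representation are exactly the entries of grad f in Cartesian coordinates:
  ∂f/∂x = 4*x*(-y - z)
  ∂f/∂y = -2*x^2 - 9*y^2
  ∂f/∂z = -2*x^2.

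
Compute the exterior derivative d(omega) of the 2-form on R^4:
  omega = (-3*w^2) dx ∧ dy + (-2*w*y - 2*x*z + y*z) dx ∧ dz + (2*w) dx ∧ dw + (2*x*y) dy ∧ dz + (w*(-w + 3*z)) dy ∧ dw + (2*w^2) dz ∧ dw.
d(omega) = (-6*w) dx ∧ dy ∧ dw + (2*w + 2*y - z) dx ∧ dy ∧ dz + (-2*y) dx ∧ dz ∧ dw + (-3*w) dy ∧ dz ∧ dw

For a 2-form omega = sum_{i<j} g_{ij} dx_i ∧ dx_j, the exterior derivative is
  d(omega) = sum_{i<j} d(g_{ij}) ∧ dx_i ∧ dx_j = sum_{i<j, k} (∂g_{ij}/∂x_k) dx_k ∧ dx_i ∧ dx_j.
Expand each term, using dx_k ∧ dx_i ∧ dx_j = sgn(permutation) dx_{(a)} ∧ dx_{(b)} ∧ dx_{(c)} with (a < b < c) sorted:
  d(-3*w^2) includes (∂/∂w)(-3*w^2) dw = (-6*w) dw, which multiplied by dx ∧ dy gives (-6*w) dx ∧ dy ∧ dw
  d(-2*w*y - 2*x*z + y*z) includes (∂/∂y)(-2*w*y - 2*x*z + y*z) dy = (-2*w + z) dy, which multiplied by dx ∧ dz gives (2*w - z) dx ∧ dy ∧ dz
  d(-2*w*y - 2*x*z + y*z) includes (∂/∂w)(-2*w*y - 2*x*z + y*z) dw = (-2*y) dw, which multiplied by dx ∧ dz gives (-2*y) dx ∧ dz ∧ dw
  d(2*x*y) includes (∂/∂x)(2*x*y) dx = (2*y) dx, which multiplied by dy ∧ dz gives (2*y) dx ∧ dy ∧ dz
  d(w*(-w + 3*z)) includes (∂/∂z)(w*(-w + 3*z)) dz = (3*w) dz, which multiplied by dy ∧ dw gives (-3*w) dy ∧ dz ∧ dw
Collecting like 3-forms: d(omega) = (-6*w) dx ∧ dy ∧ dw + (2*w + 2*y - z) dx ∧ dy ∧ dz + (-2*y) dx ∧ dz ∧ dw + (-3*w) dy ∧ dz ∧ dw.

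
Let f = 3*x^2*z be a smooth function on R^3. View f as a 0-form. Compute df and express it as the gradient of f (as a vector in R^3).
df = (6*x*z) dx + (0) dy + (3*x^2) dz; grad f = (6*x*z, 0, 3*x^2)

For a 0-form f, d f = (∂f/∂x) dx + (∂f/∂y) dy + (∂f/∂z) dz. The components of the vector representation are exactly the entries of grad f in Cartesian coordinates:
  ∂f/∂x = 6*x*z
  ∂f/∂y = 0
  ∂f/∂z = 3*x^2.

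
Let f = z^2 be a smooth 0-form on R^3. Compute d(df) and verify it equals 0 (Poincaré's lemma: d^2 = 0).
d(df) = 0

Step 1: df = sum_i (∂f/∂x_i) dx_i = (0) dx + (0) dy + (2*z) dz.
Step 2: Apply d again. Using the 1-form formula, the coefficient of dx ∧ dy in d(df) is ∂^2 f/∂x ∂y - ∂^2 f/∂y ∂x = (0) - (0) = 0 (equality of mixed partials for smooth f).
Similarly for dx ∧ dz and dy ∧ dz — all coefficients vanish. So d(df) = 0.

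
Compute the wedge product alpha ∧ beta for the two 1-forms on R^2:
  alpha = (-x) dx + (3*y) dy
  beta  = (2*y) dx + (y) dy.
alpha ∧ beta = (-y*(x + 6*y)) dx ∧ dy

Distribute the wedge, using dx_i ∧ dx_j = -dx_j ∧ dx_i and dx_i ∧ dx_i = 0. For each pair (i, j) with i < j, the coefficient of dx_i ∧ dx_j in alpha ∧ beta is (alpha_i * beta_j - alpha_j * beta_i). Collecting: alpha ∧ beta = (-y*(x + 6*y)) dx ∧ dy.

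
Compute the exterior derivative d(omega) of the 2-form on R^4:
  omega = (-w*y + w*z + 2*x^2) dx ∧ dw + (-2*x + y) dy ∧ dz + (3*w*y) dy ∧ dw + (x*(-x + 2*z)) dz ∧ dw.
d(omega) = (w) dx ∧ dy ∧ dw + (-w - 2*x + 2*z) dx ∧ dz ∧ dw + (-2) dx ∧ dy ∧ dz

For a 2-form omega = sum_{i<j} g_{ij} dx_i ∧ dx_j, the exterior derivative is
  d(omega) = sum_{i<j} d(g_{ij}) ∧ dx_i ∧ dx_j = sum_{i<j, k} (∂g_{ij}/∂x_k) dx_k ∧ dx_i ∧ dx_j.
Expand each term, using dx_k ∧ dx_i ∧ dx_j = sgn(permutation) dx_{(a)} ∧ dx_{(b)} ∧ dx_{(c)} with (a < b < c) sorted:
  d(-w*y + w*z + 2*x^2) includes (∂/∂y)(-w*y + w*z + 2*x^2) dy = (-w) dy, which multiplied by dx ∧ dw gives (w) dx ∧ dy ∧ dw
  d(-w*y + w*z + 2*x^2) includes (∂/∂z)(-w*y + w*z + 2*x^2) dz = (w) dz, which multiplied by dx ∧ dw gives (-w) dx ∧ dz ∧ dw
  d(-2*x + y) includes (∂/∂x)(-2*x + y) dx = (-2) dx, which multiplied by dy ∧ dz gives (-2) dx ∧ dy ∧ dz
  d(x*(-x + 2*z)) includes (∂/∂x)(x*(-x + 2*z)) dx = (-2*x + 2*z) dx, which multiplied by dz ∧ dw gives (-2*x + 2*z) dx ∧ dz ∧ dw
Collecting like 3-forms: d(omega) = (w) dx ∧ dy ∧ dw + (-w - 2*x + 2*z) dx ∧ dz ∧ dw + (-2) dx ∧ dy ∧ dz.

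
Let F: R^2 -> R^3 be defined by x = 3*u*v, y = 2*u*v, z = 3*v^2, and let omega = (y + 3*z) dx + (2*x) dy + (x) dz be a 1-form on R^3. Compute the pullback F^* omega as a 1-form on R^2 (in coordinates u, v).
F^* omega = (v^2*(18*u + 27*v)) du + (9*u*v*(2*u + 5*v)) dv

Using F^*(f dg) = (f ∘ F) d(g ∘ F), substitute each coordinate x_i by F_i(u, v) in f_i, and replace dx_i by d F_i = (∂F_i/∂u) du + (∂F_i/∂v) dv.
  For the x component: f_1(F) = v*(2*u + 9*v); d F_1 = (3*v) du + (3*u) dv
  For the y component: f_2(F) = 6*u*v; d F_2 = (2*v) du + (2*u) dv
  For the z component: f_3(F) = 3*u*v; d F_3 = (0) du + (6*v) dv
Combining and collecting du, dv coefficients:
  coeff of du: v^2*(18*u + 27*v)
  coeff of dv: 9*u*v*(2*u + 5*v)
F^* omega = (v^2*(18*u + 27*v)) du + (9*u*v*(2*u + 5*v)) dv.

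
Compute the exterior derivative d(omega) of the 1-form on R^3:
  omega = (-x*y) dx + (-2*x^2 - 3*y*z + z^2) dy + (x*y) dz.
d(omega) = (-3*x) dx ∧ dy + (y) dx ∧ dz + (x + 3*y - 2*z) dy ∧ dz

For a 1-form omega = sum_i f_i dx_i, the exterior derivative is
  d(omega) = sum_{i < j} (∂f_j/∂x_i - ∂f_i/∂x_j) dx_i ∧ dx_j.
  coefficient of dx ∧ dy: ∂f_2/∂x - ∂f_1/∂y = ∂(-2*x^2 - 3*y*z + z^2)/∂x - ∂(-x*y)/∂y = -3*x
  coefficient of dx ∧ dz: ∂f_3/∂x - ∂f_1/∂z = ∂(x*y)/∂x - ∂(-x*y)/∂z = y
  coefficient of dy ∧ dz: ∂f_3/∂y - ∂f_2/∂z = ∂(x*y)/∂y - ∂(-2*x^2 - 3*y*z + z^2)/∂z = x + 3*y - 2*z
Assembling: d(omega) = (-3*x) dx ∧ dy + (y) dx ∧ dz + (x + 3*y - 2*z) dy ∧ dz.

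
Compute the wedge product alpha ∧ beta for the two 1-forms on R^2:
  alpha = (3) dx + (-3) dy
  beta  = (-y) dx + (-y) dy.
alpha ∧ beta = (-6*y) dx ∧ dy

Distribute the wedge, using dx_i ∧ dx_j = -dx_j ∧ dx_i and dx_i ∧ dx_i = 0. For each pair (i, j) with i < j, the coefficient of dx_i ∧ dx_j in alpha ∧ beta is (alpha_i * beta_j - alpha_j * beta_i). Collecting: alpha ∧ beta = (-6*y) dx ∧ dy.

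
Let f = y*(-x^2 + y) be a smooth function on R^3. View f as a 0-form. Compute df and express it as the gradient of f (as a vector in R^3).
df = (-2*x*y) dx + (-x^2 + 2*y) dy + (0) dz; grad f = (-2*x*y, -x^2 + 2*y, 0)

For a 0-form f, d f = (∂f/∂x) dx + (∂f/∂y) dy + (∂f/∂z) dz. The components of the vector representation are exactly the entries of grad f in Cartesian coordinates:
  ∂f/∂x = -2*x*y
  ∂f/∂y = -x^2 + 2*y
  ∂f/∂z = 0.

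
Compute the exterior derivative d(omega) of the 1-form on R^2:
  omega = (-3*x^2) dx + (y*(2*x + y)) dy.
d(omega) = (2*y) dx ∧ dy

For a 1-form omega = sum_i f_i dx_i, the exterior derivative is
  d(omega) = sum_{i < j} (∂f_j/∂x_i - ∂f_i/∂x_j) dx_i ∧ dx_j.
  coefficient of dx ∧ dy: ∂f_2/∂x - ∂f_1/∂y = ∂(y*(2*x + y))/∂x - ∂(-3*x^2)/∂y = 2*y
Assembling: d(omega) = (2*y) dx ∧ dy.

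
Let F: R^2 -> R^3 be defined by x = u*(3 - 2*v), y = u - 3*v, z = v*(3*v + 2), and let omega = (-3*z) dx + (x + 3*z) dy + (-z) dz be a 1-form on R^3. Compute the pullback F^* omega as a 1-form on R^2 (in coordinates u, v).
F^* omega = (-2*u*v + 3*u + 18*v^3 - 6*v^2 - 12*v) du + (18*u*v^2 + 18*u*v - 9*u - 18*v^3 - 45*v^2 - 22*v) dv

Using F^*(f dg) = (f ∘ F) d(g ∘ F), substitute each coordinate x_i by F_i(u, v) in f_i, and replace dx_i by d F_i = (∂F_i/∂u) du + (∂F_i/∂v) dv.
  For the x component: f_1(F) = 3*v*(-3*v - 2); d F_1 = (3 - 2*v) du + (-2*u) dv
  For the y component: f_2(F) = -2*u*v + 3*u + 9*v^2 + 6*v; d F_2 = (1) du + (-3) dv
  For the z component: f_3(F) = v*(-3*v - 2); d F_3 = (0) du + (6*v + 2) dv
Combining and collecting du, dv coefficients:
  coeff of du: -2*u*v + 3*u + 18*v^3 - 6*v^2 - 12*v
  coeff of dv: 18*u*v^2 + 18*u*v - 9*u - 18*v^3 - 45*v^2 - 22*v
F^* omega = (-2*u*v + 3*u + 18*v^3 - 6*v^2 - 12*v) du + (18*u*v^2 + 18*u*v - 9*u - 18*v^3 - 45*v^2 - 22*v) dv.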